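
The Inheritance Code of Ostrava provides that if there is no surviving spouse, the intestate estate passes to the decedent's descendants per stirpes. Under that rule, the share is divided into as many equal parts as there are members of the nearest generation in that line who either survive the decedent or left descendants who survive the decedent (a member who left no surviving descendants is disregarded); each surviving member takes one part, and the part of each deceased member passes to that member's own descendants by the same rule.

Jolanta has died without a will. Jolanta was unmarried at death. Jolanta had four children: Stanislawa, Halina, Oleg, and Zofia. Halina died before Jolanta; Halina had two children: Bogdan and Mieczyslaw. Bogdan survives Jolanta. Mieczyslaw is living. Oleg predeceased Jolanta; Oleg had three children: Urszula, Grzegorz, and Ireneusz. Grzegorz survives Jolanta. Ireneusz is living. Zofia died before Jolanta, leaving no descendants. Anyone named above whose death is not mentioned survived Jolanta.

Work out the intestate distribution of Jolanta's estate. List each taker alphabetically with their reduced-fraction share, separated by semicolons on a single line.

Bogdan 1/6; Grzegorz 1/9; Ireneusz 1/9; Mieczyslaw 1/6; Stanislawa 1/3; Urszula 1/9

There is no surviving spouse, so the entire estate passes to Jolanta's descendants per stirpes.
Zofia left no surviving issue, so that branch lapses and is disregarded.
The estate is divided into 3 equal shares of 1/3 among Stanislawa, Halina, Oleg.
Stanislawa is living and takes 1/3.
Halina predeceased; the 1/3 allotted to Halina's branch passes to Halina's issue by representation.
The 1/3 is divided into 2 equal shares of 1/6 among Bogdan, Mieczyslaw.
Bogdan is living and takes 1/6.
Mieczyslaw is living and takes 1/6.
Oleg predeceased; the 1/3 allotted to Oleg's branch passes to Oleg's issue by representation.
The 1/3 is divided into 3 equal shares of 1/9 among Urszula, Grzegorz, Ireneusz.
Urszula is living and takes 1/9.
Grzegorz is living and takes 1/9.
Ireneusz is living and takes 1/9.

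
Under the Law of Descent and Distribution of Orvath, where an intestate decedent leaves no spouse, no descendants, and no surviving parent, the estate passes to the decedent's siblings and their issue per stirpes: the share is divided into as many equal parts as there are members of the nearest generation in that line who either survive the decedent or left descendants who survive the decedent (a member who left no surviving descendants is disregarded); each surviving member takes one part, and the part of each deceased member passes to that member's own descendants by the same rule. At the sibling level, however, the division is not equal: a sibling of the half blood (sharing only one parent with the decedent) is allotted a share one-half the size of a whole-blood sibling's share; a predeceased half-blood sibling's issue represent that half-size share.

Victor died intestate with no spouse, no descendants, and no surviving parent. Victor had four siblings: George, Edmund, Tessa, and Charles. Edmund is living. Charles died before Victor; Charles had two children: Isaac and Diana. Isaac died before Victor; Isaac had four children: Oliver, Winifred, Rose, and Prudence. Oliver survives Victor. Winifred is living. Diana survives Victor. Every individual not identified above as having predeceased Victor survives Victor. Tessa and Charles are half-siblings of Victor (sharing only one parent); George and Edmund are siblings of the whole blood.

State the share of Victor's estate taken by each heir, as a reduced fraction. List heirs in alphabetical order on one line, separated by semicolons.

No spouse, descendants, or parent survives, so the estate passes to Victor's siblings per stirpes.
Half-blood siblings count for one-half the weight of whole-blood siblings at the initial division.
Dividing 1 in proportion to weights (total weight 3): George (weight 1) → 1/3; Edmund (weight 1) → 1/3; Tessa (weight 1/2) → 1/6; Charles (weight 1/2) → 1/6.
George is living and takes 1/3.
Edmund is living and takes 1/3.
Tessa is living and takes 1/6.
Charles predeceased; the 1/6 allotted to Charles's branch passes to Charles's issue by representation.
The 1/6 is divided into 2 equal shares of 1/12 among Isaac, Diana.
Isaac predeceased; the 1/12 allotted to Isaac's branch passes to Isaac's issue by representation.
The 1/12 is divided into 4 equal shares of 1/48 among Oliver, Winifred, Rose, Prudence.
Oliver is living and takes 1/48.
Winifred is living and takes 1/48.
Rose is living and takes 1/48.
Prudence is living and takes 1/48.
Diana is living and takes 1/12.

Diana 1/12; Edmund 1/3; George 1/3; Oliver 1/48; Prudence 1/48; Rose 1/48; Tessa 1/6; Winifred 1/48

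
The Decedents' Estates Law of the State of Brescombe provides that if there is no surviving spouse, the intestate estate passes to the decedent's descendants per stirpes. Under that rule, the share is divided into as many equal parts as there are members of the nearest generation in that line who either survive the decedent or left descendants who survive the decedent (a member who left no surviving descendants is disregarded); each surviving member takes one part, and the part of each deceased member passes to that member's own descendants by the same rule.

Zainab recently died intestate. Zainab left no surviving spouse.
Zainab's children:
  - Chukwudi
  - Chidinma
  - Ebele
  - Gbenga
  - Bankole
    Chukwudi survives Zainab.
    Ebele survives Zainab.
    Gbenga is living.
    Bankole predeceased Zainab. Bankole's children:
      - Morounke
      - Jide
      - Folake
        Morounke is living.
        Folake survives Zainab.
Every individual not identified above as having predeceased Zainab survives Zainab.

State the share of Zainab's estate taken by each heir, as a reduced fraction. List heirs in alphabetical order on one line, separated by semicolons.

There is no surviving spouse, so the entire estate passes to Zainab's descendants per stirpes.
The estate is divided into 5 equal shares of 1/5 among Chukwudi, Chidinma, Ebele, Gbenga, Bankole.
Chukwudi is living and takes 1/5.
Chidinma is living and takes 1/5.
Ebele is living and takes 1/5.
Gbenga is living and takes 1/5.
Bankole predeceased; the 1/5 allotted to Bankole's branch passes to Bankole's issue by representation.
The 1/5 is divided into 3 equal shares of 1/15 among Morounke, Jide, Folake.
Morounke is living and takes 1/15.
Jide is living and takes 1/15.
Folake is living and takes 1/15.

Chidinma 1/5; Chukwudi 1/5; Ebele 1/5; Folake 1/15; Gbenga 1/5; Jide 1/15; Morounke 1/15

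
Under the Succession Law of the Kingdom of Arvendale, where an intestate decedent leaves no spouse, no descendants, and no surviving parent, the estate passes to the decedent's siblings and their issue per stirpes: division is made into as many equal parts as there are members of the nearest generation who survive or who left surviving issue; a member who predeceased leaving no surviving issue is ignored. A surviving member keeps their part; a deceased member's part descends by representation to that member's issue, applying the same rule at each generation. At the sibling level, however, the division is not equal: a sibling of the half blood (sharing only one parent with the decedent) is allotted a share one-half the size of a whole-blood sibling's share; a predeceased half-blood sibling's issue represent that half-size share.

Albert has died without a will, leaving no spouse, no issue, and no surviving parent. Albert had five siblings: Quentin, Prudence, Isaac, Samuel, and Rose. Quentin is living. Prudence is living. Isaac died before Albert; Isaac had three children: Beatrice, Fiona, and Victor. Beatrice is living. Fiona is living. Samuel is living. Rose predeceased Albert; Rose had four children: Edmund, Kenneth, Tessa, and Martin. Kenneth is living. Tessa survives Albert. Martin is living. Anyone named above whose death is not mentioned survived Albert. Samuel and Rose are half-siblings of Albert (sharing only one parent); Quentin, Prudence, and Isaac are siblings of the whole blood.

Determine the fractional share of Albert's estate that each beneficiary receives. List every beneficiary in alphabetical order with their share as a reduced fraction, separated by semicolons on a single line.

No spouse, descendants, or parent survives, so the estate passes to Albert's siblings per stirpes.
Half-blood siblings count for one-half the weight of whole-blood siblings at the initial division.
Dividing 1 in proportion to weights (total weight 4): Quentin (weight 1) → 1/4; Prudence (weight 1) → 1/4; Isaac (weight 1) → 1/4; Samuel (weight 1/2) → 1/8; Rose (weight 1/2) → 1/8.
Quentin is living and takes 1/4.
Prudence is living and takes 1/4.
Isaac predeceased; the 1/4 allotted to Isaac's branch passes to Isaac's issue by representation.
The 1/4 is divided into 3 equal shares of 1/12 among Beatrice, Fiona, Victor.
Beatrice is living and takes 1/12.
Fiona is living and takes 1/12.
Victor is living and takes 1/12.
Samuel is living and takes 1/8.
Rose predeceased; the 1/8 allotted to Rose's branch passes to Rose's issue by representation.
The 1/8 is divided into 4 equal shares of 1/32 among Edmund, Kenneth, Tessa, Martin.
Edmund is living and takes 1/32.
Kenneth is living and takes 1/32.
Tessa is living and takes 1/32.
Martin is living and takes 1/32.

Beatrice 1/12; Edmund 1/32; Fiona 1/12; Kenneth 1/32; Martin 1/32; Prudence 1/4; Quentin 1/4; Samuel 1/8; Tessa 1/32; Victor 1/12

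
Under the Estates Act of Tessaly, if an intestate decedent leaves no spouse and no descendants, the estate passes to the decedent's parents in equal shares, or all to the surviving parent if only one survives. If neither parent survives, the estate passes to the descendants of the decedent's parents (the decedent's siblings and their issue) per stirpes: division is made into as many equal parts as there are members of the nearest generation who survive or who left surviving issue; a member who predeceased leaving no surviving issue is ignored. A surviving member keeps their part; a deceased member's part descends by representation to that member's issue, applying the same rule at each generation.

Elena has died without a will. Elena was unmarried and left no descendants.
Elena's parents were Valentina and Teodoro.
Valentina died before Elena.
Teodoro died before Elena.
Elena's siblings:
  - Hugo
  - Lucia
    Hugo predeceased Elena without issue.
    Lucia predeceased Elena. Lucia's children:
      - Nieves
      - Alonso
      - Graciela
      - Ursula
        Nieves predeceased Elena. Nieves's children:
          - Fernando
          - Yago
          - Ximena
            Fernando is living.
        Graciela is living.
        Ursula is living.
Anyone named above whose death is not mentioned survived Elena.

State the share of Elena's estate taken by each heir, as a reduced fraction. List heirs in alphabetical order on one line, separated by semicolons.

Neither parent survives and there are no descendants, so the estate passes to Elena's siblings and their issue per stirpes.
Hugo left no surviving issue, so that branch lapses and is disregarded.
Lucia's line is the sole branch at this level, so the full 1 passes to Lucia's issue by representation.
The estate is divided into 4 equal shares of 1/4 among Nieves, Alonso, Graciela, Ursula.
Nieves predeceased; the 1/4 allotted to Nieves's branch passes to Nieves's issue by representation.
The 1/4 is divided into 3 equal shares of 1/12 among Fernando, Yago, Ximena.
Fernando is living and takes 1/12.
Yago is living and takes 1/12.
Ximena is living and takes 1/12.
Alonso is living and takes 1/4.
Graciela is living and takes 1/4.
Ursula is living and takes 1/4.

Alonso 1/4; Fernando 1/12; Graciela 1/4; Ursula 1/4; Ximena 1/12; Yago 1/12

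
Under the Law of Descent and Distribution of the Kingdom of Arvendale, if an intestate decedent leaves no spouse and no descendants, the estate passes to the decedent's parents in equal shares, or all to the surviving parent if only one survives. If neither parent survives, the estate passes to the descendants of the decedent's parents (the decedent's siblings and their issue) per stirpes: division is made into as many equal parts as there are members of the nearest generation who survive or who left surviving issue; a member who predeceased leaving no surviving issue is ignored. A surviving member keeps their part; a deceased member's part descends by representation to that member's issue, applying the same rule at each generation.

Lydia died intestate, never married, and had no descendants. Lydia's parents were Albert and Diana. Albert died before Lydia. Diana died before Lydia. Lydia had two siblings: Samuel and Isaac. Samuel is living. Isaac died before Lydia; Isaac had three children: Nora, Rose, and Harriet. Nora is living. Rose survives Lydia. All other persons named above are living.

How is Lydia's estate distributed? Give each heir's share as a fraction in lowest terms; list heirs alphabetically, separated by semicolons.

Harriet 1/6; Nora 1/6; Rose 1/6; Samuel 1/2

Neither parent survives and there are no descendants, so the estate passes to Lydia's siblings and their issue per stirpes.
The estate is divided into 2 equal shares of 1/2 among Samuel, Isaac.
Samuel is living and takes 1/2.
Isaac predeceased; the 1/2 allotted to Isaac's branch passes to Isaac's issue by representation.
The 1/2 is divided into 3 equal shares of 1/6 among Nora, Rose, Harriet.
Nora is living and takes 1/6.
Rose is living and takes 1/6.
Harriet is living and takes 1/6.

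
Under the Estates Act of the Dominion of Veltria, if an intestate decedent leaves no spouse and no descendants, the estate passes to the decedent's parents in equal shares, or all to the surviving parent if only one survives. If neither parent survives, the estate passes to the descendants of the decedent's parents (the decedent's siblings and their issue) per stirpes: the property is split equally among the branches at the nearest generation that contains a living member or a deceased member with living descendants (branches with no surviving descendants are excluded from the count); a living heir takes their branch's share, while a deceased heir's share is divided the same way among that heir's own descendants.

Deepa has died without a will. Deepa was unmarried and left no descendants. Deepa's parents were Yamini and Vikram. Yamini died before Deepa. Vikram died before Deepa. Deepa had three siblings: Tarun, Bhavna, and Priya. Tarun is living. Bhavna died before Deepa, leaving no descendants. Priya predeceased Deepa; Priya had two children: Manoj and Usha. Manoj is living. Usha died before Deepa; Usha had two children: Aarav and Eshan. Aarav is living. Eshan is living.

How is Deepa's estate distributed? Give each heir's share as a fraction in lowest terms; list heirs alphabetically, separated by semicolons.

Neither parent survives and there are no descendants, so the estate passes to Deepa's siblings and their issue per stirpes.
Bhavna left no surviving issue, so that branch lapses and is disregarded.
The estate is divided into 2 equal shares of 1/2 among Tarun, Priya.
Tarun is living and takes 1/2.
Priya predeceased; the 1/2 allotted to Priya's branch passes to Priya's issue by representation.
The 1/2 is divided into 2 equal shares of 1/4 among Manoj, Usha.
Manoj is living and takes 1/4.
Usha predeceased; the 1/4 allotted to Usha's branch passes to Usha's issue by representation.
The 1/4 is divided into 2 equal shares of 1/8 among Aarav, Eshan.
Aarav is living and takes 1/8.
Eshan is living and takes 1/8.

Aarav 1/8; Eshan 1/8; Manoj 1/4; Tarun 1/2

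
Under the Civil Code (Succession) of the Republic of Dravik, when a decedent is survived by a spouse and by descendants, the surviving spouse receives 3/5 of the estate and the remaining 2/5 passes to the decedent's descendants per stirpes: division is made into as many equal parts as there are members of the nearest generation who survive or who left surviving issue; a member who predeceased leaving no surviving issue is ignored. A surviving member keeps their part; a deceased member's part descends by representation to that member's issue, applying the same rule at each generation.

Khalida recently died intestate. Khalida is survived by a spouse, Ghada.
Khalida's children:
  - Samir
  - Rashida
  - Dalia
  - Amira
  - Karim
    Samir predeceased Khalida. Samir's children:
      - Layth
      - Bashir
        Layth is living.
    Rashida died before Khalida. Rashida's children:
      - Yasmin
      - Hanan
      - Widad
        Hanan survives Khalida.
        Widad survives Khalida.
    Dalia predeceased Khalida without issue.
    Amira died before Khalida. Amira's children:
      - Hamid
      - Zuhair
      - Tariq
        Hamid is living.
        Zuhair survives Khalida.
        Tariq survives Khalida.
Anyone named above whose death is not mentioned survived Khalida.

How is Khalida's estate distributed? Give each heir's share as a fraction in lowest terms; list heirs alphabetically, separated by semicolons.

Ghada, as surviving spouse, takes 3/5.
The remaining 2/5 passes to Khalida's descendants per stirpes.
Dalia left no surviving issue, so that branch lapses and is disregarded.
The 2/5 is divided into 4 equal shares of 1/10 among Samir, Rashida, Amira, Karim.
Samir predeceased; the 1/10 allotted to Samir's branch passes to Samir's issue by representation.
The 1/10 is divided into 2 equal shares of 1/20 among Layth, Bashir.
Layth is living and takes 1/20.
Bashir is living and takes 1/20.
Rashida predeceased; the 1/10 allotted to Rashida's branch passes to Rashida's issue by representation.
The 1/10 is divided into 3 equal shares of 1/30 among Yasmin, Hanan, Widad.
Yasmin is living and takes 1/30.
Hanan is living and takes 1/30.
Widad is living and takes 1/30.
Amira predeceased; the 1/10 allotted to Amira's branch passes to Amira's issue by representation.
The 1/10 is divided into 3 equal shares of 1/30 among Hamid, Zuhair, Tariq.
Hamid is living and takes 1/30.
Zuhair is living and takes 1/30.
Tariq is living and takes 1/30.
Karim is living and takes 1/10.

Bashir 1/20; Ghada 3/5; Hamid 1/30; Hanan 1/30; Karim 1/10; Layth 1/20; Tariq 1/30; Widad 1/30; Yasmin 1/30; Zuhair 1/30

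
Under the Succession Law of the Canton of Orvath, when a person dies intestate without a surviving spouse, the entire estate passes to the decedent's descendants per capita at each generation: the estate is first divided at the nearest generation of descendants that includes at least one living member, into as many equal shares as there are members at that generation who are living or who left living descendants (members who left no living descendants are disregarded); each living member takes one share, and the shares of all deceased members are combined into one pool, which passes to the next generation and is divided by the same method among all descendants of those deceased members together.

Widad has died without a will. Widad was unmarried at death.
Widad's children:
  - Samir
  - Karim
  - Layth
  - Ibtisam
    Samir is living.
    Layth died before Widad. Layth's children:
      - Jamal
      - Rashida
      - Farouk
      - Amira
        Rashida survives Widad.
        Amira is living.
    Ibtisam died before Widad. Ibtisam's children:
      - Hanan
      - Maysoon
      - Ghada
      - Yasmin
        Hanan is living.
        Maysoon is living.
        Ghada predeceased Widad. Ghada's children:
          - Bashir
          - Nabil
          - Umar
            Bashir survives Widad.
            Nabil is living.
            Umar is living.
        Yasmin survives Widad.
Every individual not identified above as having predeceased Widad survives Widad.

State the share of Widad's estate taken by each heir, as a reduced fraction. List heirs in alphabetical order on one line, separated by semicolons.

There is no surviving spouse, so the entire estate passes to Widad's descendants per capita at each generation.
At generation 1 (Samir, Karim, Layth, Ibtisam) there are 4 shares of (1)/4 = 1/4 each.
Living: Samir and Karim — each takes 1/4.
Deceased: Layth and Ibtisam. Their combined 1/2 is pooled and carried to generation 2.
At generation 2 (Jamal, Rashida, Farouk, Amira, Hanan, Maysoon, Ghada, Yasmin) there are 8 shares of (1/2)/8 = 1/16 each.
Living: Jamal, Rashida, Farouk, Amira, Hanan, Maysoon, and Yasmin — each takes 1/16.
Deceased: Ghada. That 1/16 share is carried to generation 3.
At generation 3 (Bashir, Nabil, Umar) there are 3 shares of (1/16)/3 = 1/48 each.
Living: Bashir, Nabil, and Umar — each takes 1/48.

Amira 1/16; Bashir 1/48; Farouk 1/16; Hanan 1/16; Jamal 1/16; Karim 1/4; Maysoon 1/16; Nabil 1/48; Rashida 1/16; Samir 1/4; Umar 1/48; Yasmin 1/16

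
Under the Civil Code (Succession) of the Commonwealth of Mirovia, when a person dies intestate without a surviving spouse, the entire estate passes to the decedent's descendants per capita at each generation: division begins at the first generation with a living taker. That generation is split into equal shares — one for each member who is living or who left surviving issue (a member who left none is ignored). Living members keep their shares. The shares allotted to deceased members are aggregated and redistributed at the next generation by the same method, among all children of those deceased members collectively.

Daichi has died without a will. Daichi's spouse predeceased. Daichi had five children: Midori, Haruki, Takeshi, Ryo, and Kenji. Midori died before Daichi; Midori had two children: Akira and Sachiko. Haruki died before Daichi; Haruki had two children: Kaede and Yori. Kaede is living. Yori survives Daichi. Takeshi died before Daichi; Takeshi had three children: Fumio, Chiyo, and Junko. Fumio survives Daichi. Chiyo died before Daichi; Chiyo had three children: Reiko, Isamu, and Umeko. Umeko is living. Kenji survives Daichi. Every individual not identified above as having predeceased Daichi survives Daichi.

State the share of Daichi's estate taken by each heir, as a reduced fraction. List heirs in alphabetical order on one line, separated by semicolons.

There is no surviving spouse, so the entire estate passes to Daichi's descendants per capita at each generation.
At generation 1 (Midori, Haruki, Takeshi, Ryo, Kenji) there are 5 shares of (1)/5 = 1/5 each.
Living: Ryo and Kenji — each takes 1/5.
Deceased: Midori, Haruki, and Takeshi. Their combined 3/5 is pooled and carried to generation 2.
At generation 2 (Akira, Sachiko, Kaede, Yori, Fumio, Chiyo, Junko) there are 7 shares of (3/5)/7 = 3/35 each.
Living: Akira, Sachiko, Kaede, Yori, Fumio, and Junko — each takes 3/35.
Deceased: Chiyo. That 3/35 share is carried to generation 3.
At generation 3 (Reiko, Isamu, Umeko) there are 3 shares of (3/35)/3 = 1/35 each.
Living: Reiko, Isamu, and Umeko — each takes 1/35.

Akira 3/35; Fumio 3/35; Isamu 1/35; Junko 3/35; Kaede 3/35; Kenji 1/5; Reiko 1/35; Ryo 1/5; Sachiko 3/35; Umeko 1/35; Yori 3/35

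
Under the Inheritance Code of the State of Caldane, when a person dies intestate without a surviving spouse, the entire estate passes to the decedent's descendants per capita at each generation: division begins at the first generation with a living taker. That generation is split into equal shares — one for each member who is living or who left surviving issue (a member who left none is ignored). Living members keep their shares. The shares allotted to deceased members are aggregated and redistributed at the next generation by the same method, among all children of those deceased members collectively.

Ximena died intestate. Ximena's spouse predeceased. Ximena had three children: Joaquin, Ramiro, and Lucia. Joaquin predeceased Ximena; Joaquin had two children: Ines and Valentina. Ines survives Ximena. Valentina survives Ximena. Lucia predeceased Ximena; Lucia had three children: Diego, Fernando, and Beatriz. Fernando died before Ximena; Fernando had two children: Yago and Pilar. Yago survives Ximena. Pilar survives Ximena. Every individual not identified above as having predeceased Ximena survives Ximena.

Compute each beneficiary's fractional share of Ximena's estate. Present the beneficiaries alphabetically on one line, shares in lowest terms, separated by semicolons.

There is no surviving spouse, so the entire estate passes to Ximena's descendants per capita at each generation.
At generation 1 (Joaquin, Ramiro, Lucia) there are 3 shares of (1)/3 = 1/3 each.
Living: Ramiro — each takes 1/3.
Deceased: Joaquin and Lucia. Their combined 2/3 is pooled and carried to generation 2.
At generation 2 (Ines, Valentina, Diego, Fernando, Beatriz) there are 5 shares of (2/3)/5 = 2/15 each.
Living: Ines, Valentina, Diego, and Beatriz — each takes 2/15.
Deceased: Fernando. That 2/15 share is carried to generation 3.
At generation 3 (Yago, Pilar) there are 2 shares of (2/15)/2 = 1/15 each.
Living: Yago and Pilar — each takes 1/15.

Beatriz 2/15; Diego 2/15; Ines 2/15; Pilar 1/15; Ramiro 1/3; Valentina 2/15; Yago 1/15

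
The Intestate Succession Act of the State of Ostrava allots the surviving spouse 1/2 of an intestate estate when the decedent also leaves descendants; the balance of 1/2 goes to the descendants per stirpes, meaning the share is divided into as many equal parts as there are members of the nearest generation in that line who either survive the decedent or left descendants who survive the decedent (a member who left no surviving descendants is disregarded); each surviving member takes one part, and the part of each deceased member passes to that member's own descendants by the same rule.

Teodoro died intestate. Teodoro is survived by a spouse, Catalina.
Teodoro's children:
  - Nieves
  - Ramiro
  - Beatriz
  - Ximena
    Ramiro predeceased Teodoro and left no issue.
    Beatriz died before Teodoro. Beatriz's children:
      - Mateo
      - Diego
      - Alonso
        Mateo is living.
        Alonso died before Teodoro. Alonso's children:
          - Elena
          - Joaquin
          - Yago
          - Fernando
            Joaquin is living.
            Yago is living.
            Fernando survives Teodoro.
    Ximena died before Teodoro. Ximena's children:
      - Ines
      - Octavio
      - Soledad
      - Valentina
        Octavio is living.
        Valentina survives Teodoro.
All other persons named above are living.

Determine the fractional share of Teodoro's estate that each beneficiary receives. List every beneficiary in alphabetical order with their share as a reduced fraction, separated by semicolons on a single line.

Catalina 1/2; Diego 1/18; Elena 1/72; Fernando 1/72; Ines 1/24; Joaquin 1/72; Mateo 1/18; Nieves 1/6; Octavio 1/24; Soledad 1/24; Valentina 1/24; Yago 1/72

Catalina, as surviving spouse, takes 1/2.
The remaining 1/2 passes to Teodoro's descendants per stirpes.
Ramiro left no surviving issue, so that branch lapses and is disregarded.
The 1/2 is divided into 3 equal shares of 1/6 among Nieves, Beatriz, Ximena.
Nieves is living and takes 1/6.
Beatriz predeceased; the 1/6 allotted to Beatriz's branch passes to Beatriz's issue by representation.
The 1/6 is divided into 3 equal shares of 1/18 among Mateo, Diego, Alonso.
Mateo is living and takes 1/18.
Diego is living and takes 1/18.
Alonso predeceased; the 1/18 allotted to Alonso's branch passes to Alonso's issue by representation.
The 1/18 is divided into 4 equal shares of 1/72 among Elena, Joaquin, Yago, Fernando.
Elena is living and takes 1/72.
Joaquin is living and takes 1/72.
Yago is living and takes 1/72.
Fernando is living and takes 1/72.
Ximena predeceased; the 1/6 allotted to Ximena's branch passes to Ximena's issue by representation.
The 1/6 is divided into 4 equal shares of 1/24 among Ines, Octavio, Soledad, Valentina.
Ines is living and takes 1/24.
Octavio is living and takes 1/24.
Soledad is living and takes 1/24.
Valentina is living and takes 1/24.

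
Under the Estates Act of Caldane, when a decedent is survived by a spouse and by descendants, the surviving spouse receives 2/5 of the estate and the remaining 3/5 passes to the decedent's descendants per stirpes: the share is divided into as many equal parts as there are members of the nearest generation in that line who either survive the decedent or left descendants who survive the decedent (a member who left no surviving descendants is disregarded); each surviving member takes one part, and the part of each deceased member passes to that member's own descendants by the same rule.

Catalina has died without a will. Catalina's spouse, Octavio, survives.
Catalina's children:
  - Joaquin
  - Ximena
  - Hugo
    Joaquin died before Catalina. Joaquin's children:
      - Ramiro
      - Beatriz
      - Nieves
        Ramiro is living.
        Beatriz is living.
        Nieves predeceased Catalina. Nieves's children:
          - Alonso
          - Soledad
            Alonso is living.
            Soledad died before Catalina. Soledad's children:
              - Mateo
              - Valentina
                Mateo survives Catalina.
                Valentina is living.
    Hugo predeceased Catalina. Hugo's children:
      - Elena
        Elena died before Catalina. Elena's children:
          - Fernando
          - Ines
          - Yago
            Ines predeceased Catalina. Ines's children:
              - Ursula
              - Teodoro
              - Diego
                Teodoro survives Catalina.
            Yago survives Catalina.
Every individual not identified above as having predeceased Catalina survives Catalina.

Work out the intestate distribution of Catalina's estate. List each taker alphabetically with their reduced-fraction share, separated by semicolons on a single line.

Alonso 1/30; Beatriz 1/15; Diego 1/45; Fernando 1/15; Mateo 1/60; Octavio 2/5; Ramiro 1/15; Teodoro 1/45; Ursula 1/45; Valentina 1/60; Ximena 1/5; Yago 1/15

Octavio, as surviving spouse, takes 2/5.
The remaining 3/5 passes to Catalina's descendants per stirpes.
The 3/5 is divided into 3 equal shares of 1/5 among Joaquin, Ximena, Hugo.
Joaquin predeceased; the 1/5 allotted to Joaquin's branch passes to Joaquin's issue by representation.
The 1/5 is divided into 3 equal shares of 1/15 among Ramiro, Beatriz, Nieves.
Ramiro is living and takes 1/15.
Beatriz is living and takes 1/15.
Nieves predeceased; the 1/15 allotted to Nieves's branch passes to Nieves's issue by representation.
The 1/15 is divided into 2 equal shares of 1/30 among Alonso, Soledad.
Alonso is living and takes 1/30.
Soledad predeceased; the 1/30 allotted to Soledad's branch passes to Soledad's issue by representation.
The 1/30 is divided into 2 equal shares of 1/60 among Mateo, Valentina.
Mateo is living and takes 1/60.
Valentina is living and takes 1/60.
Ximena is living and takes 1/5.
Hugo predeceased; the 1/5 allotted to Hugo's branch passes to Hugo's issue by representation.
Elena's line is the sole branch at this level, so the full 1/5 passes to Elena's issue by representation.
The 1/5 is divided into 3 equal shares of 1/15 among Fernando, Ines, Yago.
Fernando is living and takes 1/15.
Ines predeceased; the 1/15 allotted to Ines's branch passes to Ines's issue by representation.
The 1/15 is divided into 3 equal shares of 1/45 among Ursula, Teodoro, Diego.
Ursula is living and takes 1/45.
Teodoro is living and takes 1/45.
Diego is living and takes 1/45.
Yago is living and takes 1/15.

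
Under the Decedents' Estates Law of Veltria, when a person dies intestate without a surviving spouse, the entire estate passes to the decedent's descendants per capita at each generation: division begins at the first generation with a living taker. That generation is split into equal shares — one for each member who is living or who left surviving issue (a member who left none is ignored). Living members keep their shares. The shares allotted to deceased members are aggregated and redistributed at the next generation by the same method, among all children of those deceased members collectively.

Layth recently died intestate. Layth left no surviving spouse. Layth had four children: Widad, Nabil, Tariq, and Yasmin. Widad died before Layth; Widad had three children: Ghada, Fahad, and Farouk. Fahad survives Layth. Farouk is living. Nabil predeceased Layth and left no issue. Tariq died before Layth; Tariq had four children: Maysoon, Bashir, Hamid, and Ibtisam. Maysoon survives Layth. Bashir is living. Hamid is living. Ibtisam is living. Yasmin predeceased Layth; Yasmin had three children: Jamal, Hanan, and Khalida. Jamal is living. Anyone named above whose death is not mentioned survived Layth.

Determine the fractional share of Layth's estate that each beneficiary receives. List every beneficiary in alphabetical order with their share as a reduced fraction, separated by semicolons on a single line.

Bashir 1/10; Fahad 1/10; Farouk 1/10; Ghada 1/10; Hamid 1/10; Hanan 1/10; Ibtisam 1/10; Jamal 1/10; Khalida 1/10; Maysoon 1/10

There is no surviving spouse, so the entire estate passes to Layth's descendants per capita at each generation.
No one at generation 1 (Widad, Tariq, Yasmin) is living; moving to the next generation.
At generation 2 (Ghada, Fahad, Farouk, Maysoon, Bashir, Hamid, Ibtisam, Jamal, Hanan, Khalida) there are 10 shares of (1)/10 = 1/10 each.
Living: Ghada, Fahad, Farouk, Maysoon, Bashir, Hamid, Ibtisam, Jamal, Hanan, and Khalida — each takes 1/10.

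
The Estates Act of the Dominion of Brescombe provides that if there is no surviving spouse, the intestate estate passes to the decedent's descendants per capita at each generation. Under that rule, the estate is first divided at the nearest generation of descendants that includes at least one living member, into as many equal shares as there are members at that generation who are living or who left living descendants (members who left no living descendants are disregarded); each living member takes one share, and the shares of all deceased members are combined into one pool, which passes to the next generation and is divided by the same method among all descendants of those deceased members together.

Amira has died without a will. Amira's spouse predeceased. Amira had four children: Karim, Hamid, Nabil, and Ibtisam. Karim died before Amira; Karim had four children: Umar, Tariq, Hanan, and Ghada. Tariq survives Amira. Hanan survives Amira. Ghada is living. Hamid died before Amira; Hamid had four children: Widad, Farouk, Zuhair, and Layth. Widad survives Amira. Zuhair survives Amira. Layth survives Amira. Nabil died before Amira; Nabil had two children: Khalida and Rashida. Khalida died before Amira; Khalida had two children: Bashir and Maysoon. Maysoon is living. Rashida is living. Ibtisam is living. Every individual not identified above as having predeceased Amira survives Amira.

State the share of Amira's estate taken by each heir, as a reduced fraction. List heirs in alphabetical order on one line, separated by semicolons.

Bashir 3/80; Farouk 3/40; Ghada 3/40; Hanan 3/40; Ibtisam 1/4; Layth 3/40; Maysoon 3/80; Rashida 3/40; Tariq 3/40; Umar 3/40; Widad 3/40; Zuhair 3/40

There is no surviving spouse, so the entire estate passes to Amira's descendants per capita at each generation.
At generation 1 (Karim, Hamid, Nabil, Ibtisam) there are 4 shares of (1)/4 = 1/4 each.
Living: Ibtisam — each takes 1/4.
Deceased: Karim, Hamid, and Nabil. Their combined 3/4 is pooled and carried to generation 2.
At generation 2 (Umar, Tariq, Hanan, Ghada, Widad, Farouk, Zuhair, Layth, Khalida, Rashida) there are 10 shares of (3/4)/10 = 3/40 each.
Living: Umar, Tariq, Hanan, Ghada, Widad, Farouk, Zuhair, Layth, and Rashida — each takes 3/40.
Deceased: Khalida. That 3/40 share is carried to generation 3.
At generation 3 (Bashir, Maysoon) there are 2 shares of (3/40)/2 = 3/80 each.
Living: Bashir and Maysoon — each takes 3/80.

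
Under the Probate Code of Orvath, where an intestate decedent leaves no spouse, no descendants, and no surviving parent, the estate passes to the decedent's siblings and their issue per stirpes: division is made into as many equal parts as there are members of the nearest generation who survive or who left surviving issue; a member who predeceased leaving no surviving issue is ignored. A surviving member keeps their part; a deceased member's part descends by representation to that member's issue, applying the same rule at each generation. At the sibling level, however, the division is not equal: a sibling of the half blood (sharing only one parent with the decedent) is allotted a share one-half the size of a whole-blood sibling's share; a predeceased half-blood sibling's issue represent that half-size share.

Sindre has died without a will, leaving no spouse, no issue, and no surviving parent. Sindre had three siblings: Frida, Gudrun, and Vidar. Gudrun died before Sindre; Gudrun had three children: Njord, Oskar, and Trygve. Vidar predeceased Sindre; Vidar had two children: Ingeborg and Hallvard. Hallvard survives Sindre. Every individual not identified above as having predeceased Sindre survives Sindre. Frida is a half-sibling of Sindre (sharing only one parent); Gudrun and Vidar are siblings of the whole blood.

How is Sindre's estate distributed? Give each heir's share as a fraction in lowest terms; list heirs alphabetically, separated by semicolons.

Frida 1/5; Hallvard 1/5; Ingeborg 1/5; Njord 2/15; Oskar 2/15; Trygve 2/15

No spouse, descendants, or parent survives, so the estate passes to Sindre's siblings per stirpes.
Half-blood siblings count for one-half the weight of whole-blood siblings at the initial division.
Dividing 1 in proportion to weights (total weight 5/2): Frida (weight 1/2) → 1/5; Gudrun (weight 1) → 2/5; Vidar (weight 1) → 2/5.
Frida is living and takes 1/5.
Gudrun predeceased; the 2/5 allotted to Gudrun's branch passes to Gudrun's issue by representation.
The 2/5 is divided into 3 equal shares of 2/15 among Njord, Oskar, Trygve.
Njord is living and takes 2/15.
Oskar is living and takes 2/15.
Trygve is living and takes 2/15.
Vidar predeceased; the 2/5 allotted to Vidar's branch passes to Vidar's issue by representation.
The 2/5 is divided into 2 equal shares of 1/5 among Ingeborg, Hallvard.
Ingeborg is living and takes 1/5.
Hallvard is living and takes 1/5.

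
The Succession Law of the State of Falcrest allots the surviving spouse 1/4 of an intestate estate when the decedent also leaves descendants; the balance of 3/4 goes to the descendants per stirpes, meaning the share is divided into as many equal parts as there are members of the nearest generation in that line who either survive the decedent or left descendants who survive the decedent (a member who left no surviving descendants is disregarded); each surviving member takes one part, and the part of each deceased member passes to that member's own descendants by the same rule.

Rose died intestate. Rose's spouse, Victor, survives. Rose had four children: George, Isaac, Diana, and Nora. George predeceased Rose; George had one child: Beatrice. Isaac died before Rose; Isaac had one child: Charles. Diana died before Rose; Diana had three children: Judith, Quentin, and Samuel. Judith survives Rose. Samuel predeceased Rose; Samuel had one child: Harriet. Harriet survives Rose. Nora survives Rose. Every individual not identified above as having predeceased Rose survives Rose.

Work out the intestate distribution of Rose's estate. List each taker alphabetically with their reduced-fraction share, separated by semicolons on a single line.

Beatrice 3/16; Charles 3/16; Harriet 1/16; Judith 1/16; Nora 3/16; Quentin 1/16; Victor 1/4

Victor, as surviving spouse, takes 1/4.
The remaining 3/4 passes to Rose's descendants per stirpes.
The 3/4 is divided into 4 equal shares of 3/16 among George, Isaac, Diana, Nora.
George predeceased; the 3/16 allotted to George's branch passes to George's issue by representation.
Beatrice is the sole taker at this level and receives the full 3/16.
Isaac predeceased; the 3/16 allotted to Isaac's branch passes to Isaac's issue by representation.
Charles is the sole taker at this level and receives the full 3/16.
Diana predeceased; the 3/16 allotted to Diana's branch passes to Diana's issue by representation.
The 3/16 is divided into 3 equal shares of 1/16 among Judith, Quentin, Samuel.
Judith is living and takes 1/16.
Quentin is living and takes 1/16.
Samuel predeceased; the 1/16 allotted to Samuel's branch passes to Samuel's issue by representation.
Harriet is the sole taker at this level and receives the full 1/16.
Nora is living and takes 3/16.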